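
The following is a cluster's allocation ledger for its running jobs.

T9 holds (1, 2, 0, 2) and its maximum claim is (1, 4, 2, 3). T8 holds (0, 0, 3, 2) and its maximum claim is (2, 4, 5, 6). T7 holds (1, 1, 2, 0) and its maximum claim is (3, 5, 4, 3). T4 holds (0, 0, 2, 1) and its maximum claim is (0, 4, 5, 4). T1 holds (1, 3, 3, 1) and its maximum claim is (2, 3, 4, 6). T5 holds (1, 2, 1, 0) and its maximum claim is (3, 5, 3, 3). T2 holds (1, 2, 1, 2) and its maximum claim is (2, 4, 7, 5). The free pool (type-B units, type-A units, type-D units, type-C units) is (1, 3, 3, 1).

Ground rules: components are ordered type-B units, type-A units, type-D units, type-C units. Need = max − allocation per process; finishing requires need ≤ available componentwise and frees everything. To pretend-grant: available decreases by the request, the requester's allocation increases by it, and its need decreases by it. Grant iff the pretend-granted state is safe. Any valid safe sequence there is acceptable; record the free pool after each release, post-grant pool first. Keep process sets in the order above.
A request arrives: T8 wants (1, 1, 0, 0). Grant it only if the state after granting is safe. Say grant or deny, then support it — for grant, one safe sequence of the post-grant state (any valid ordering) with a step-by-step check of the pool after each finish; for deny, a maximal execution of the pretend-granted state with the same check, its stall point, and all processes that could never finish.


GRANT: granting preserves safety; a valid post-grant sequence is T9, T4, T8, T7, T1, T2, T5.
Key observation: granting shrinks the pool to (0, 2, 3, 1), yet T9 still fits and the chain goes through.
Check on the post-grant state, step by step:
  pool = (0, 2, 3, 1)
  T9 needs (0, 2, 2, 1) <= (0, 2, 3, 1) -> finishes; pool += (1, 2, 0, 2) = (1, 4, 3, 3)
  T4 needs (0, 4, 3, 3) <= (1, 4, 3, 3) -> finishes; pool += (0, 0, 2, 1) = (1, 4, 5, 4)
  T8 needs (1, 3, 2, 4) <= (1, 4, 5, 4) -> finishes; pool += (1, 1, 3, 2) = (2, 5, 8, 6)
  T7 needs (2, 4, 2, 3) <= (2, 5, 8, 6) -> finishes; pool += (1, 1, 2, 0) = (3, 6, 10, 6)
  T1 needs (1, 0, 1, 5) <= (3, 6, 10, 6) -> finishes; pool += (1, 3, 3, 1) = (4, 9, 13, 7)
  T2 needs (1, 2, 6, 3) <= (4, 9, 13, 7) -> finishes; pool += (1, 2, 1, 2) = (5, 11, 14, 9)
  T5 needs (2, 3, 2, 3) <= (5, 11, 14, 9) -> finishes; pool += (1, 2, 1, 0) = (6, 13, 15, 9)


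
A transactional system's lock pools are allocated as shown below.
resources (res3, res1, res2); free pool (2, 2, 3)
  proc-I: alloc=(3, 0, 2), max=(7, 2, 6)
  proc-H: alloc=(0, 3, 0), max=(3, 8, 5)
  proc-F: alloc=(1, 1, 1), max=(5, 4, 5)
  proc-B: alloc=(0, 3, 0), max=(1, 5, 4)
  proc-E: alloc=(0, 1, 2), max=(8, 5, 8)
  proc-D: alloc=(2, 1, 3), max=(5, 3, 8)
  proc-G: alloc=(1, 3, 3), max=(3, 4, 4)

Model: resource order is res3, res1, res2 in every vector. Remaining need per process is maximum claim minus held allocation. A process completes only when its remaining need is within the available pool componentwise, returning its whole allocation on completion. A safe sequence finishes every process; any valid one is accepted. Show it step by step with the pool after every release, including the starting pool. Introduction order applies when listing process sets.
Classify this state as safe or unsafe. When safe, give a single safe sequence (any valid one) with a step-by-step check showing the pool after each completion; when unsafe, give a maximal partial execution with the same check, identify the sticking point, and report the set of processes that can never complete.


SAFE — a valid safe sequence is proc-G, proc-D, proc-F, proc-B, proc-I, proc-H, proc-E.
Key observation: proc-G is the earliest step where a requested resource binds exactly: need (2, 1, 1), pool (2, 2, 3) at its turn.
Verifying each step:
  pool = (2, 2, 3)
  proc-G needs (2, 1, 1) <= (2, 2, 3) -> finishes; pool += (1, 3, 3) = (3, 5, 6)
  proc-D needs (3, 2, 5) <= (3, 5, 6) -> finishes; pool += (2, 1, 3) = (5, 6, 9)
  proc-F needs (4, 3, 4) <= (5, 6, 9) -> finishes; pool += (1, 1, 1) = (6, 7, 10)
  proc-B needs (1, 2, 4) <= (6, 7, 10) -> finishes; pool += (0, 3, 0) = (6, 10, 10)
  proc-I needs (4, 2, 4) <= (6, 10, 10) -> finishes; pool += (3, 0, 2) = (9, 10, 12)
  proc-H needs (3, 5, 5) <= (9, 10, 12) -> finishes; pool += (0, 3, 0) = (9, 13, 12)
  proc-E needs (8, 4, 6) <= (9, 13, 12) -> finishes; pool += (0, 1, 2) = (9, 14, 14)


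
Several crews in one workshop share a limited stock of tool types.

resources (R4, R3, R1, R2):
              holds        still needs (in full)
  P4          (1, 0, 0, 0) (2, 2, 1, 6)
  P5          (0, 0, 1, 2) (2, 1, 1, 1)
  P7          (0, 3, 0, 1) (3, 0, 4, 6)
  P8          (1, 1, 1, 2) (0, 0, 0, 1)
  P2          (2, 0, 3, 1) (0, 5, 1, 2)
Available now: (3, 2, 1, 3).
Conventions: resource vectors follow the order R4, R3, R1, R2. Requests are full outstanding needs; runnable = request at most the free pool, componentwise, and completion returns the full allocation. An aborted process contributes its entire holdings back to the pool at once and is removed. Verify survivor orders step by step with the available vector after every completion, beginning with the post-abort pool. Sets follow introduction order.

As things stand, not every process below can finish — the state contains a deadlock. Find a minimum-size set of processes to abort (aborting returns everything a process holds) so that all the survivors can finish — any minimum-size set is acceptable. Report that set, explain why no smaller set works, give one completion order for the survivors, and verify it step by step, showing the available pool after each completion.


Abort P2.
Key observation: no ordering could ever have run P7 before the abort of P2; with (2, 0, 3, 1) back in the pool it fits at step 4.
Why nothing smaller works: aborting no one leaves the state deadlocked as given.
One survivor order: P5, P4, P8, P7. Verifying each step (post-abort pool first):
  pool = (5, 2, 4, 4)
  P5 needs (2, 1, 1, 1) <= (5, 2, 4, 4) -> finishes; pool += (0, 0, 1, 2) = (5, 2, 5, 6)
  P4 needs (2, 2, 1, 6) <= (5, 2, 5, 6) -> finishes; pool += (1, 0, 0, 0) = (6, 2, 5, 6)
  P8 needs (0, 0, 0, 1) <= (6, 2, 5, 6) -> finishes; pool += (1, 1, 1, 2) = (7, 3, 6, 8)
  P7 needs (3, 0, 4, 6) <= (7, 3, 6, 8) -> finishes; pool += (0, 3, 0, 1) = (7, 6, 6, 9)


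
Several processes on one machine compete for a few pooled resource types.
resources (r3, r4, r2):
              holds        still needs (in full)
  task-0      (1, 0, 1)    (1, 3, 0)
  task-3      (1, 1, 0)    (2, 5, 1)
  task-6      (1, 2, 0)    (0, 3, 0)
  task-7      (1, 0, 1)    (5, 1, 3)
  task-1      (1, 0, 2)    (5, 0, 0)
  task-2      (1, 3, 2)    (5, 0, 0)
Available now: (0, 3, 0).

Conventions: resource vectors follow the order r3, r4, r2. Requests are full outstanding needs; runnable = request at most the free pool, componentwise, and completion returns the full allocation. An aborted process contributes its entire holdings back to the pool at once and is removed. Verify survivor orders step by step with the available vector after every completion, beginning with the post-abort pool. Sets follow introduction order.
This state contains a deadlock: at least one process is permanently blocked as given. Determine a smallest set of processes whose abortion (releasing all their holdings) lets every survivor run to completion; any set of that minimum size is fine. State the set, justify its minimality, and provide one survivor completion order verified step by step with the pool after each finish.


Minimum abort set: task-7 and task-2.
Key observation: no ordering could ever have run task-1 before the abort of task-7 and task-2; with (2, 3, 3) back in the pool it fits at step 4.
Why nothing smaller works — every single abort fails: task-0 alone leaves task-7 blocked (short on r3 and r2); task-3 alone leaves task-7 blocked (short on r3 and r2); task-6 alone leaves task-7 blocked (short on r3 and r2); task-7 alone leaves task-1 blocked (short on r3); task-1 alone leaves task-7 blocked (short on r3); task-2 alone leaves task-7 blocked (short on r3).
Survivors finish in the order: task-3, task-6, task-0, task-1. Step-by-step check (pool after the aborts first):
  pool = (2, 6, 3)
  task-3 needs (2, 5, 1) <= (2, 6, 3) -> finishes; pool += (1, 1, 0) = (3, 7, 3)
  task-6 needs (0, 3, 0) <= (3, 7, 3) -> finishes; pool += (1, 2, 0) = (4, 9, 3)
  task-0 needs (1, 3, 0) <= (4, 9, 3) -> finishes; pool += (1, 0, 1) = (5, 9, 4)
  task-1 needs (5, 0, 0) <= (5, 9, 4) -> finishes; pool += (1, 0, 2) = (6, 9, 6)


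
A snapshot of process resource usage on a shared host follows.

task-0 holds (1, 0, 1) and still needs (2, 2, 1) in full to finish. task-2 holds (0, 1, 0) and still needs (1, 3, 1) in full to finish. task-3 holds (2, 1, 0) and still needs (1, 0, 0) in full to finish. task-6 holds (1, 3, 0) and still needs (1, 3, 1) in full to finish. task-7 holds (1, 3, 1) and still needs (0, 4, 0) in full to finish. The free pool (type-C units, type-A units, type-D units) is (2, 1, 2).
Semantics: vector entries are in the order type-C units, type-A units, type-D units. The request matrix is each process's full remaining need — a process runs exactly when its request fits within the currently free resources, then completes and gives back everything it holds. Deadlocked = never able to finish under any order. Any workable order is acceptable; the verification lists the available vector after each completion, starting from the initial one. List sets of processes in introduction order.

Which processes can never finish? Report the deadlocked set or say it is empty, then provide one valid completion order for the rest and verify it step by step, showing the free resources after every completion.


The deadlocked set is task-2, task-6 and task-7.
Key observation: type-A units is the bottleneck — with task-3, task-0 done the pool holds (5, 2, 3), short of every remaining need.
A valid finishing order for the others: task-3, task-0. Verifying each step:
  pool = (2, 1, 2)
  task-3 needs (1, 0, 0) <= (2, 1, 2) -> finishes; pool += (2, 1, 0) = (4, 2, 2)
  task-0 needs (2, 2, 1) <= (4, 2, 2) -> finishes; pool += (1, 0, 1) = (5, 2, 3)
The stuck group stays short no matter what:
  task-2 still needs (1, 3, 1) but only (5, 2, 3) is free — short on type-A units
  task-6 still needs (1, 3, 1) but only (5, 2, 3) is free — short on type-A units
  task-7 still needs (0, 4, 0) but only (5, 2, 3) is free — short on type-A units


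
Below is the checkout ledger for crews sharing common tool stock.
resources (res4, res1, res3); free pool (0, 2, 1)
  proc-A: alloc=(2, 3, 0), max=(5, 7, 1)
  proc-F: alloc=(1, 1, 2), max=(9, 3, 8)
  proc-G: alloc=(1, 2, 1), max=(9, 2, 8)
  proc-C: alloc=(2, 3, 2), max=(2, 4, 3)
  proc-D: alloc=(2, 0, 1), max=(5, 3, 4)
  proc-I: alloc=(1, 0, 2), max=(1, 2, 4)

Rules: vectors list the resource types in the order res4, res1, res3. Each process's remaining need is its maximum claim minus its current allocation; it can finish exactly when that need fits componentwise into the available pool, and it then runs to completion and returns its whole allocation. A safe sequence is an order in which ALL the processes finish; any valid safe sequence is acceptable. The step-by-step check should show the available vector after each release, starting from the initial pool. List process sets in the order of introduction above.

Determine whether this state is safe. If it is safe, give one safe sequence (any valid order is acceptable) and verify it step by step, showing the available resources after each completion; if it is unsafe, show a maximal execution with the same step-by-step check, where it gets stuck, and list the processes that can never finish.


UNSAFE.
Key observation: res4 is the bottleneck — with proc-C, proc-I, proc-A, proc-D done the pool holds (7, 8, 6), short of every remaining need.
Going as far as possible: proc-C, proc-I, proc-A, proc-D; after that, nothing fits. Step-by-step check:
  pool = (0, 2, 1)
  run proc-C (needs (0, 1, 1), free (0, 2, 1)); after release of (2, 3, 2) the pool is (2, 5, 3)
  run proc-I (needs (0, 2, 2), free (2, 5, 3)); after release of (1, 0, 2) the pool is (3, 5, 5)
  run proc-A (needs (3, 4, 1), free (3, 5, 5)); after release of (2, 3, 0) the pool is (5, 8, 5)
  run proc-D (needs (3, 3, 3), free (5, 8, 5)); after release of (2, 0, 1) the pool is (7, 8, 6)
  proc-F cannot run: need (8, 2, 6) vs free (7, 8, 6) (insufficient res4)
  proc-G cannot run: need (8, 0, 7) vs free (7, 8, 6) (insufficient res4 and res3)
Permanently blocked: proc-F and proc-G.


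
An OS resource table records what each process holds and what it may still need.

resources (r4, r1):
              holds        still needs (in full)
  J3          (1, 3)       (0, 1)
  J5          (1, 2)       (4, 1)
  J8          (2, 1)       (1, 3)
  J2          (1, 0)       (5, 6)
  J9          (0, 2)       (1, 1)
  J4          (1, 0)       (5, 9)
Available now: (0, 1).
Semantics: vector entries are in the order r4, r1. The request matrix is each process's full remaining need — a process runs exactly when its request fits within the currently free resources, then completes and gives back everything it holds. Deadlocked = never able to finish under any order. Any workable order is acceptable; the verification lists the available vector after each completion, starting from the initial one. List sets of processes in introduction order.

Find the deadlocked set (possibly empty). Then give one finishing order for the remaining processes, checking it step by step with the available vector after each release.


Deadlocked: J5, J2 and J4.
Key observation: the pool after J3, J8, J9 is (3, 7); every surviving request exceeds it in r4, so progress ends there.
One completion order for the rest: J3, J8, J9. Check, step by step:
  pool = (0, 1)
  run J3 (needs (0, 1), free (0, 1)); after release of (1, 3) the pool is (1, 4)
  run J8 (needs (1, 3), free (1, 4)); after release of (2, 1) the pool is (3, 5)
  run J9 (needs (1, 1), free (3, 5)); after release of (0, 2) the pool is (3, 7)
None of the blocked processes ever fits:
  J5 cannot run: need (4, 1) vs free (3, 7) (insufficient r4)
  J2 cannot run: need (5, 6) vs free (3, 7) (insufficient r4)
  J4 cannot run: need (5, 9) vs free (3, 7) (insufficient r4 and r1)


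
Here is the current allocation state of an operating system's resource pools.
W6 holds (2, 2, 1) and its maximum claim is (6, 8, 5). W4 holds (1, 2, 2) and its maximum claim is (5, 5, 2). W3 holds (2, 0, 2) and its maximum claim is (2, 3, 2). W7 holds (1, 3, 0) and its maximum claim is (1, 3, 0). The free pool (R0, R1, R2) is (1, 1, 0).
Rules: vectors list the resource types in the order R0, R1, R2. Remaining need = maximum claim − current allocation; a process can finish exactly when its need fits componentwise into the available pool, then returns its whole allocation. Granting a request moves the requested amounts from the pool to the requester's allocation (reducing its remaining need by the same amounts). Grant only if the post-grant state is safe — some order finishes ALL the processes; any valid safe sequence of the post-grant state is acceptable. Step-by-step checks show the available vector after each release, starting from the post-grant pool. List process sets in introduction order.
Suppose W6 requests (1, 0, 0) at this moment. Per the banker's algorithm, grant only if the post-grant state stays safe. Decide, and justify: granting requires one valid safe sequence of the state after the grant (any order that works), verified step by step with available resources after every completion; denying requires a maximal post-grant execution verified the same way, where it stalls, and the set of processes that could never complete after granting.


DENY: after the grant no complete ordering would exist.
Key observation: after W7, W3 the pool peaks at (3, 4, 2), and each blocked process is short somewhere: W6 on R1, R2; W4 on R0.
On the post-grant state, W7, W3 is a maximal run — nothing extends it. Check, step by step:
  pool = (0, 1, 0)
  W7 needs (0, 0, 0) <= (0, 1, 0) -> finishes; pool += (1, 3, 0) = (1, 4, 0)
  W3 needs (0, 3, 0) <= (1, 4, 0) -> finishes; pool += (2, 0, 2) = (3, 4, 2)
  W6 still needs (3, 6, 4) but only (3, 4, 2) is free — short on R1 and R2
  W4 still needs (4, 3, 0) but only (3, 4, 2) is free — short on R0
Processes that could never finish after the grant: W6 and W4.


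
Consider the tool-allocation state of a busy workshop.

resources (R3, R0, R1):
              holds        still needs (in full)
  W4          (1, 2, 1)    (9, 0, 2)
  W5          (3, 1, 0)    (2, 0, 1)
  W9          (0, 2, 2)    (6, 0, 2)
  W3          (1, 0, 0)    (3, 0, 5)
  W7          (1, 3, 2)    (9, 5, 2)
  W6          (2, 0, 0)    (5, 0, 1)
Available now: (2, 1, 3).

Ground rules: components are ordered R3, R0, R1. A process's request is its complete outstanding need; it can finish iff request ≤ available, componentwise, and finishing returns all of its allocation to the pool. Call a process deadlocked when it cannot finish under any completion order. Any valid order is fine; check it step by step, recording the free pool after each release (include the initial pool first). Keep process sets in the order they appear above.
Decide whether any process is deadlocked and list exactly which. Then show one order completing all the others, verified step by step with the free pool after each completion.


Deadlocked: W4 and W7.
Key observation: R3 is the bottleneck — with W5, W6, W9, W3 done the pool holds (8, 4, 5), short of every remaining need.
One completion order for the rest: W5, W6, W9, W3. Verifying each step:
  pool = (2, 1, 3)
  W5 needs (2, 0, 1) <= (2, 1, 3) -> finishes; pool += (3, 1, 0) = (5, 2, 3)
  W6 needs (5, 0, 1) <= (5, 2, 3) -> finishes; pool += (2, 0, 0) = (7, 2, 3)
  W9 needs (6, 0, 2) <= (7, 2, 3) -> finishes; pool += (0, 2, 2) = (7, 4, 5)
  W3 needs (3, 0, 5) <= (7, 4, 5) -> finishes; pool += (1, 0, 0) = (8, 4, 5)
The stuck group stays short no matter what:
  blocked: W4 wants (9, 0, 2), pool (8, 4, 5) — not enough R3
  blocked: W7 wants (9, 5, 2), pool (8, 4, 5) — not enough R3 and R0


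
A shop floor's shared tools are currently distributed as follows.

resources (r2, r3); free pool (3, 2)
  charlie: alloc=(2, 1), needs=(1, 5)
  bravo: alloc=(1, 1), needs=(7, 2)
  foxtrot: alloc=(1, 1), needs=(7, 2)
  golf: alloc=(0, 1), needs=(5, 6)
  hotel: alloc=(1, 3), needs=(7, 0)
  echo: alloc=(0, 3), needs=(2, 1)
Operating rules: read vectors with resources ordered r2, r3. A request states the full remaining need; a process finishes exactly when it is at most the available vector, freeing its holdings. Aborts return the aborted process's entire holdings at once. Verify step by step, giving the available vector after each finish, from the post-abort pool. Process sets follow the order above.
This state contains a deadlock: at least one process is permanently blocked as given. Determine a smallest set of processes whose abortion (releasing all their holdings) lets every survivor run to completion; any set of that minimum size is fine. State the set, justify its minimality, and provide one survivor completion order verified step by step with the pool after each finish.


Minimum abort set: foxtrot and hotel.
Key observation: before aborting foxtrot and hotel, bravo was permanently blocked — no order could ever run it; afterwards it completes at step 2.
Minimality, checking each single-abort alternative: charlie alone leaves bravo blocked (short on r2); bravo alone leaves foxtrot blocked (short on r2); foxtrot alone leaves bravo blocked (short on r2); golf alone leaves bravo blocked (short on r2); hotel alone leaves bravo blocked (short on r2); echo alone leaves bravo blocked (short on r2).
One survivor order: charlie, bravo, echo, golf. Step-by-step check (post-abort pool first):
  pool = (5, 6)
  run charlie (needs (1, 5), free (5, 6)); after release of (2, 1) the pool is (7, 7)
  run bravo (needs (7, 2), free (7, 7)); after release of (1, 1) the pool is (8, 8)
  run echo (needs (2, 1), free (8, 8)); after release of (0, 3) the pool is (8, 11)
  run golf (needs (5, 6), free (8, 11)); after release of (0, 1) the pool is (8, 12)


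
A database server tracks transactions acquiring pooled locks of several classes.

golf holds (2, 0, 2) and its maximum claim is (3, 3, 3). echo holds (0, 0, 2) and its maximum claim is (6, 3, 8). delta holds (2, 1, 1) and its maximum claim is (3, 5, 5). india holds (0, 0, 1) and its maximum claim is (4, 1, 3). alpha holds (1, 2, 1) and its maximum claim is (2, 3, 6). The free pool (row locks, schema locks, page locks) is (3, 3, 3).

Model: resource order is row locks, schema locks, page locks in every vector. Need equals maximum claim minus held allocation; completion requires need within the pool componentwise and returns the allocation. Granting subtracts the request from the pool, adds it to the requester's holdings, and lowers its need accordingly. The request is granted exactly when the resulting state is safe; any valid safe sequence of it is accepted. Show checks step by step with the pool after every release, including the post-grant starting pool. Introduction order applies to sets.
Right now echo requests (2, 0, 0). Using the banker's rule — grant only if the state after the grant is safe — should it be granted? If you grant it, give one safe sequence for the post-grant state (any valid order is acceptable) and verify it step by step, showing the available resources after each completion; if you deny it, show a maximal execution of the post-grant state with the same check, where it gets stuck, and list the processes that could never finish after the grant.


GRANT: granting preserves safety; a valid post-grant sequence is golf, alpha, delta, india, echo.
Key observation: even at the reduced pool (1, 3, 3), golf fits immediately, so safety survives the grant.
Verifying the post-grant state step by step:
  pool = (1, 3, 3)
  golf: need (1, 3, 1) fits (1, 3, 3); releases (2, 0, 2), pool now (3, 3, 5)
  alpha: need (1, 1, 5) fits (3, 3, 5); releases (1, 2, 1), pool now (4, 5, 6)
  delta: need (1, 4, 4) fits (4, 5, 6); releases (2, 1, 1), pool now (6, 6, 7)
  india: need (4, 1, 2) fits (6, 6, 7); releases (0, 0, 1), pool now (6, 6, 8)
  echo: need (4, 3, 6) fits (6, 6, 8); releases (2, 0, 2), pool now (8, 6, 10)


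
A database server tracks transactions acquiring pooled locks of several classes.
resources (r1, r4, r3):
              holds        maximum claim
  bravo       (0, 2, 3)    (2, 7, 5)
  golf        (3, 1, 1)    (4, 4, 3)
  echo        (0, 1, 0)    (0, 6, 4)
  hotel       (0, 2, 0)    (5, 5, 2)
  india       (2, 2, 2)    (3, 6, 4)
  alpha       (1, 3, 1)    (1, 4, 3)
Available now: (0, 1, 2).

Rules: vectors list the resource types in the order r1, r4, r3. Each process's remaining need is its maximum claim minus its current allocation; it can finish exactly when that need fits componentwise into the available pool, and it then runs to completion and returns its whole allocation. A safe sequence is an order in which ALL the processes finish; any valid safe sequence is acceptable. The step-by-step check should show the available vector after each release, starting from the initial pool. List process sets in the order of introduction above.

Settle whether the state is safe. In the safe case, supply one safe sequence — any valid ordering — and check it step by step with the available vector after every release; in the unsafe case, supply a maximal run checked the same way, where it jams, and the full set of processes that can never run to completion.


SAFE, for example via the order alpha, golf, india, hotel, bravo, echo.
Key observation: reading the order forward, alpha is the first process whose need (0, 1, 2) meets the free pool (0, 1, 2) exactly on a resource it requests.
Step-by-step check:
  pool = (0, 1, 2)
  alpha needs (0, 1, 2) <= (0, 1, 2) -> finishes; pool += (1, 3, 1) = (1, 4, 3)
  golf needs (1, 3, 2) <= (1, 4, 3) -> finishes; pool += (3, 1, 1) = (4, 5, 4)
  india needs (1, 4, 2) <= (4, 5, 4) -> finishes; pool += (2, 2, 2) = (6, 7, 6)
  hotel needs (5, 3, 2) <= (6, 7, 6) -> finishes; pool += (0, 2, 0) = (6, 9, 6)
  bravo needs (2, 5, 2) <= (6, 9, 6) -> finishes; pool += (0, 2, 3) = (6, 11, 9)
  echo needs (0, 5, 4) <= (6, 11, 9) -> finishes; pool += (0, 1, 0) = (6, 12, 9)


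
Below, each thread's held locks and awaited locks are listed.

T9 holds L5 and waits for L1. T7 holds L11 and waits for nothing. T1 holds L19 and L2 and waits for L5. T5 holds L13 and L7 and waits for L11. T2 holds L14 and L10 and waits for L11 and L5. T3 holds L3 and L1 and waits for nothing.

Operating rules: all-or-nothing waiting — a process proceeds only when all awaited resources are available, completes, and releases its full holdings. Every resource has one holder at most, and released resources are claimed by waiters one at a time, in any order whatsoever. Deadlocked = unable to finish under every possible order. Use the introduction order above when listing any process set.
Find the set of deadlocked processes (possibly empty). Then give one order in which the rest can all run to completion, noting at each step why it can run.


Nothing here is deadlocked.
Key observation: the waits form no ring: some process can always run, and its releases unblock the others one by one.
The rest can finish in the order T3, T9, T1, T7, T2, T5.
Step-by-step check:
  run T3 (it waits on nothing); releases L3 and L1
  T9: everything it awaited (L1) is free; runs, freeing L5
  T1: everything it awaited (L5) is free; runs, freeing L19 and L2
  run T7 (it waits on nothing); releases L11
  T2: everything it awaited (L11 and L5) is free; runs, freeing L14 and L10
  T5: everything it awaited (L11) is free; runs, freeing L13 and L7


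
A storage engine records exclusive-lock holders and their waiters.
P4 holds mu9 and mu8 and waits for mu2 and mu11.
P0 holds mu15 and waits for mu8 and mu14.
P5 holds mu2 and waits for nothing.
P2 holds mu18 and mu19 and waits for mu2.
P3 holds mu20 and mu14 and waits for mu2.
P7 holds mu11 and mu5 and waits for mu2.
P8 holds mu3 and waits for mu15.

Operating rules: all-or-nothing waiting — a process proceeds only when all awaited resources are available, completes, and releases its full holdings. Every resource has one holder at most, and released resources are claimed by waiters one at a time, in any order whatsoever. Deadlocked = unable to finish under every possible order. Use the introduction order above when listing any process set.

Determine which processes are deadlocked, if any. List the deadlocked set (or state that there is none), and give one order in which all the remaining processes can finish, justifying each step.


The deadlocked set is empty.
Key observation: every chain of waits terminates; starting from the processes that wait on nothing, all the rest unlock in turn.
The rest can finish in the order P5, P3, P7, P4, P2, P0, P8.
Step-by-step check:
  P5 waits on nothing -> runs at once and releases mu2
  P3 waits on mu2 — all released -> runs and releases mu20 and mu14
  P7 waits on mu2 — all released -> runs and releases mu11 and mu5
  P4 waits on mu2 and mu11 — all released -> runs and releases mu9 and mu8
  P2 waits on mu2 — all released -> runs and releases mu18 and mu19
  P0 waits on mu8 and mu14 — all released -> runs and releases mu15
  P8 waits on mu15 — all released -> runs and releases mu3


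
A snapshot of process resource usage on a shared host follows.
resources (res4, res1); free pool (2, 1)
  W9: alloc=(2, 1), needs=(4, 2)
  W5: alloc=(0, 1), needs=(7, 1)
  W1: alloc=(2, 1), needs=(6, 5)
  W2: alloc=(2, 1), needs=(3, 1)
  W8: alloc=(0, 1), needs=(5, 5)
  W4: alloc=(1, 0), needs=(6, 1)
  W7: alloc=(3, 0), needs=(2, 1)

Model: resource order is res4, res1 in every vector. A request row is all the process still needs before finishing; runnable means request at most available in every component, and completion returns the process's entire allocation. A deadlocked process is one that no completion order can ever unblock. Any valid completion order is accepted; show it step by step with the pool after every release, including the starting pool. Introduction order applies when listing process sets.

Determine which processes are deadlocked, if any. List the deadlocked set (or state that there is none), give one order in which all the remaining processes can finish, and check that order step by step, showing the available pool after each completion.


Deadlocked: W1 and W8.
Key observation: W7, W2, W4, W9, W5 can finish, but then (10, 4) is all there is, and the blocked group's res1 demands exceed it.
A valid finishing order for the others: W7, W2, W4, W9, W5. Step-by-step check:
  pool = (2, 1)
  run W7 (needs (2, 1), free (2, 1)); after release of (3, 0) the pool is (5, 1)
  run W2 (needs (3, 1), free (5, 1)); after release of (2, 1) the pool is (7, 2)
  run W4 (needs (6, 1), free (7, 2)); after release of (1, 0) the pool is (8, 2)
  run W9 (needs (4, 2), free (8, 2)); after release of (2, 1) the pool is (10, 3)
  run W5 (needs (7, 1), free (10, 3)); after release of (0, 1) the pool is (10, 4)
None of the blocked processes ever fits:
  blocked: W1 wants (6, 5), pool (10, 4) — not enough res1
  blocked: W8 wants (5, 5), pool (10, 4) — not enough res1


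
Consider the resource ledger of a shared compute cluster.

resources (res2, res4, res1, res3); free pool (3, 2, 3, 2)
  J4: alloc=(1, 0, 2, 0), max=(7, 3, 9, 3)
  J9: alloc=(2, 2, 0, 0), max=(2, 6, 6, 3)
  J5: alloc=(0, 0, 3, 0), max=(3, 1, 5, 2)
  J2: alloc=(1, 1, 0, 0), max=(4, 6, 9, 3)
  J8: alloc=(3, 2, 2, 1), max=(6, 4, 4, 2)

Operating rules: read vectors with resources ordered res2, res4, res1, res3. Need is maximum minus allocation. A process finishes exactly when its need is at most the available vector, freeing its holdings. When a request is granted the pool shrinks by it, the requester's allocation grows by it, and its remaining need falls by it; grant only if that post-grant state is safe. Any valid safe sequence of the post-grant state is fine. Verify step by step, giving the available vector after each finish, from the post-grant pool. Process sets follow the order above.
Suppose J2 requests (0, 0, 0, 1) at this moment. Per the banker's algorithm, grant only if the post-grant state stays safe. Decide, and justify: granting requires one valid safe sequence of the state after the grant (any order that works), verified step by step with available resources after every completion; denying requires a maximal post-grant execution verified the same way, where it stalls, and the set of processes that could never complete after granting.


DENY. Granting would leave the state unsafe.
Key observation: after J8, J5 the pool peaks at (6, 4, 8, 2), and each blocked process is short somewhere: J4 on res3; J9 on res3; J2 on res4, res1.
On the post-grant state, J8, J5 is a maximal run — nothing extends it. Verifying each step:
  pool = (3, 2, 3, 1)
  run J8 (needs (3, 2, 2, 1), free (3, 2, 3, 1)); after release of (3, 2, 2, 1) the pool is (6, 4, 5, 2)
  run J5 (needs (3, 1, 2, 2), free (6, 4, 5, 2)); after release of (0, 0, 3, 0) the pool is (6, 4, 8, 2)
  J4 still needs (6, 3, 7, 3) but only (6, 4, 8, 2) is free — short on res3
  J9 still needs (0, 4, 6, 3) but only (6, 4, 8, 2) is free — short on res3
  J2 still needs (3, 5, 9, 2) but only (6, 4, 8, 2) is free — short on res4 and res1
Processes that could never finish after the grant: J4, J9 and J2.


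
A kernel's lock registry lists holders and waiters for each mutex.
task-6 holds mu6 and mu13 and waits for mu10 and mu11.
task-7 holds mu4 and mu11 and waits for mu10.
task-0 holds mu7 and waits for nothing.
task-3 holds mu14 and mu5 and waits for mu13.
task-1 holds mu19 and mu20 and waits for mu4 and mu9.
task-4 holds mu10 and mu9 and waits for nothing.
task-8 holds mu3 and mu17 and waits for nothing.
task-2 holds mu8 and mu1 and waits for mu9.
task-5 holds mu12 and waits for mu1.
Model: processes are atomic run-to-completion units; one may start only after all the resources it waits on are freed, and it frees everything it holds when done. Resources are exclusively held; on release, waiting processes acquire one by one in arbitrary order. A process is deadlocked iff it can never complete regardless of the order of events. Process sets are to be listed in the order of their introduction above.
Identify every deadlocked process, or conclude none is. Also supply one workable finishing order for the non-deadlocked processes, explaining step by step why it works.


Nothing here is deadlocked.
Key observation: every chain of waits terminates; starting from the processes that wait on nothing, all the rest unlock in turn.
A valid finishing order for the others: task-4, task-0, task-7, task-8, task-1, task-6, task-2, task-5, task-3.
Check, step by step:
  task-4 waits on nothing -> runs at once and releases mu10 and mu9
  task-0 waits on nothing -> runs at once and releases mu7
  task-7: everything it awaited (mu10) is free; runs, freeing mu4 and mu11
  task-8 waits on nothing -> runs at once and releases mu3 and mu17
  task-1: everything it awaited (mu4 and mu9) is free; runs, freeing mu19 and mu20
  task-6: everything it awaited (mu10 and mu11) is free; runs, freeing mu6 and mu13
  task-2: everything it awaited (mu9) is free; runs, freeing mu8 and mu1
  task-5: everything it awaited (mu1) is free; runs, freeing mu12
  task-3: everything it awaited (mu13) is free; runs, freeing mu14 and mu5


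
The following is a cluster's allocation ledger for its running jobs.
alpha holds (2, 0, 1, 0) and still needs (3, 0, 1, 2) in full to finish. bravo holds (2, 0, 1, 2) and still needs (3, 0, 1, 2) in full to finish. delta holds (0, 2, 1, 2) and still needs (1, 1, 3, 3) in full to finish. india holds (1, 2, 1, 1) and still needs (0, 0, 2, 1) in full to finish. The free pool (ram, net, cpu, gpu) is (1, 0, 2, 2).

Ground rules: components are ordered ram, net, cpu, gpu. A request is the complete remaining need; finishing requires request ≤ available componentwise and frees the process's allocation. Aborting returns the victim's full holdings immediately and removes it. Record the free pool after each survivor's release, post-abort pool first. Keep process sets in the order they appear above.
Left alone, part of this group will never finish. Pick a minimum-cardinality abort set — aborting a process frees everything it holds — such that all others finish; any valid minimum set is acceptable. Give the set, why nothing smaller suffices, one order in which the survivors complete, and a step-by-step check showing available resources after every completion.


The answer: abort alpha.
Key observation: the returned (2, 0, 1, 0) from alpha is what brings bravo — unrunnable before, under any order — into play at step 3.
Minimality: the empty abort set fails — the state is deadlocked as it stands.
The survivors complete as india, delta, bravo. Step-by-step check (starting from the post-abort pool):
  pool = (3, 0, 3, 2)
  india: need (0, 0, 2, 1) fits (3, 0, 3, 2); releases (1, 2, 1, 1), pool now (4, 2, 4, 3)
  delta: need (1, 1, 3, 3) fits (4, 2, 4, 3); releases (0, 2, 1, 2), pool now (4, 4, 5, 5)
  bravo: need (3, 0, 1, 2) fits (4, 4, 5, 5); releases (2, 0, 1, 2), pool now (6, 4, 6, 7)


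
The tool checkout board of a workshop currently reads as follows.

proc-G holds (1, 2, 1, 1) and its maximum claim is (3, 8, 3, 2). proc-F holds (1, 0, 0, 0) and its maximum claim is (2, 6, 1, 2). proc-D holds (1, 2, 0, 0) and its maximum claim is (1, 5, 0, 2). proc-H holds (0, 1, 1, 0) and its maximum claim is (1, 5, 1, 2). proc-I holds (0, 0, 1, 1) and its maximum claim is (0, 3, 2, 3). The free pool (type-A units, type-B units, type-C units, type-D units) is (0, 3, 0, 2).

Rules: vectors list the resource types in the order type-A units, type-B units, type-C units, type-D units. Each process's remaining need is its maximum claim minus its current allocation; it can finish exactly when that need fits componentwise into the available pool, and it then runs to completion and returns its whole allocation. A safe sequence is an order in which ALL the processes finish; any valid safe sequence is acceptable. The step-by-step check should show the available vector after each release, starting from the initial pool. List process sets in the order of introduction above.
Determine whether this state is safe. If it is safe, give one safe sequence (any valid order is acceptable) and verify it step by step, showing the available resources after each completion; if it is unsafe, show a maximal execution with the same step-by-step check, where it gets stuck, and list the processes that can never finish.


The state is SAFE; one workable sequence: proc-D, proc-H, proc-I, proc-F, proc-G.
Key observation: proc-D marks the first exact bind of the order: its need (0, 3, 0, 2) fits the free (0, 3, 0, 2) with zero slack on a requested resource.
Step-by-step check:
  pool = (0, 3, 0, 2)
  run proc-D (needs (0, 3, 0, 2), free (0, 3, 0, 2)); after release of (1, 2, 0, 0) the pool is (1, 5, 0, 2)
  run proc-H (needs (1, 4, 0, 2), free (1, 5, 0, 2)); after release of (0, 1, 1, 0) the pool is (1, 6, 1, 2)
  run proc-I (needs (0, 3, 1, 2), free (1, 6, 1, 2)); after release of (0, 0, 1, 1) the pool is (1, 6, 2, 3)
  run proc-F (needs (1, 6, 1, 2), free (1, 6, 2, 3)); after release of (1, 0, 0, 0) the pool is (2, 6, 2, 3)
  run proc-G (needs (2, 6, 2, 1), free (2, 6, 2, 3)); after release of (1, 2, 1, 1) the pool is (3, 8, 3, 4)


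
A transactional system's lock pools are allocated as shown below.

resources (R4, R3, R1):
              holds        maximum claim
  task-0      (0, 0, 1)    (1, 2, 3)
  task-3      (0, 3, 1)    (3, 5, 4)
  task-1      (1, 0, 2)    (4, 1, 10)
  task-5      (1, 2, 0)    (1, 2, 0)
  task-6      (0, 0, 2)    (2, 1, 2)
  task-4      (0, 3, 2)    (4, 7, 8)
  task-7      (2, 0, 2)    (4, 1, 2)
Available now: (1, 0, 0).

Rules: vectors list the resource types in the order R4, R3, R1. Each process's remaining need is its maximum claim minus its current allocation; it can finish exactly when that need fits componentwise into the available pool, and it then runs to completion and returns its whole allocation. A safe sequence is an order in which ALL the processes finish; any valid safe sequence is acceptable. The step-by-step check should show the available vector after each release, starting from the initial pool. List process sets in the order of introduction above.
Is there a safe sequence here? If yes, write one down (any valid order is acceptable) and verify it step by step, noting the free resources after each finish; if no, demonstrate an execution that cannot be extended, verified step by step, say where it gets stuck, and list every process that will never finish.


SAFE. One safe sequence: task-5, task-7, task-6, task-3, task-0, task-4, task-1.
Key observation: at task-7 the run first touches a limit — (2, 1, 0) against (2, 2, 0), exact on a resource it actually requests.
Step-by-step check:
  pool = (1, 0, 0)
  task-5 needs (0, 0, 0) <= (1, 0, 0) -> finishes; pool += (1, 2, 0) = (2, 2, 0)
  task-7 needs (2, 1, 0) <= (2, 2, 0) -> finishes; pool += (2, 0, 2) = (4, 2, 2)
  task-6 needs (2, 1, 0) <= (4, 2, 2) -> finishes; pool += (0, 0, 2) = (4, 2, 4)
  task-3 needs (3, 2, 3) <= (4, 2, 4) -> finishes; pool += (0, 3, 1) = (4, 5, 5)
  task-0 needs (1, 2, 2) <= (4, 5, 5) -> finishes; pool += (0, 0, 1) = (4, 5, 6)
  task-4 needs (4, 4, 6) <= (4, 5, 6) -> finishes; pool += (0, 3, 2) = (4, 8, 8)
  task-1 needs (3, 1, 8) <= (4, 8, 8) -> finishes; pool += (1, 0, 2) = (5, 8, 10)


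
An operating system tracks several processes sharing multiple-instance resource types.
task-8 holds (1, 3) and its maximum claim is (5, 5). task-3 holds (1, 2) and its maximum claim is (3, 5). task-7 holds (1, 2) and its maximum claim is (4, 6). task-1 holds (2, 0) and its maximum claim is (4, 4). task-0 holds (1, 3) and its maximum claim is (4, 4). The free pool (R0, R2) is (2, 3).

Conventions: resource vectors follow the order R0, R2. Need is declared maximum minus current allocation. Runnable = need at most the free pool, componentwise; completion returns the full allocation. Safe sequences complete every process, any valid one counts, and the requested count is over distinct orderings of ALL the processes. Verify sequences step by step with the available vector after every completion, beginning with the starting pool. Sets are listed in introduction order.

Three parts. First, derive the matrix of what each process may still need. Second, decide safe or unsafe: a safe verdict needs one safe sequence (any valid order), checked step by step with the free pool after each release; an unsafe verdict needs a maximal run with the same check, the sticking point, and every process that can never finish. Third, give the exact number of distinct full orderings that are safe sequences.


(1) Need matrix, components ordered R0, R2:
  task-8: (4, 2)
  task-3: (2, 3)
  task-7: (3, 4)
  task-1: (2, 4)
  task-0: (3, 1)
(2) The state is SAFE; one workable sequence: task-3, task-1, task-8, task-7, task-0.
Key observation: reading the order forward, task-3 is the first process whose need (2, 3) meets the free pool (2, 3) exactly on a resource it requests.
Step-by-step check:
  pool = (2, 3)
  run task-3 (needs (2, 3), free (2, 3)); after release of (1, 2) the pool is (3, 5)
  run task-1 (needs (2, 4), free (3, 5)); after release of (2, 0) the pool is (5, 5)
  run task-8 (needs (4, 2), free (5, 5)); after release of (1, 3) the pool is (6, 8)
  run task-7 (needs (3, 4), free (6, 8)); after release of (1, 2) the pool is (7, 10)
  run task-0 (needs (3, 1), free (7, 10)); after release of (1, 3) the pool is (8, 13)
(3) Exactly 18 of the possible complete orderings are safe sequences.
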